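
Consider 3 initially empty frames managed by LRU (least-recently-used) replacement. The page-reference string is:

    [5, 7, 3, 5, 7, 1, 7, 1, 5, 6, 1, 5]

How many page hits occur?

7

5: miss, frames [5]
7: miss, frames [5, 7]
3: miss, frames [5, 7, 3]
5: hit
7: hit
1: miss, evict 3, frames [5, 7, 1]
7: hit
1: hit
5: hit
6: miss, evict 7, frames [1, 5, 6]
1: hit
5: hit
Hits: 7.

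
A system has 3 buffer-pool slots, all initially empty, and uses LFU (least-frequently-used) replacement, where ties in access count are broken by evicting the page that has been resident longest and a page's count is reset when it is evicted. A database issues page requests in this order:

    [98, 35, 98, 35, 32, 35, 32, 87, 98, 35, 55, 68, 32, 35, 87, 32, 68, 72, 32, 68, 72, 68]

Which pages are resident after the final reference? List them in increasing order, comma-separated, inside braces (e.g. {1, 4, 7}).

98 -> fault, frames {98}
35 -> fault, frames {98,35}
98 -> hit
35 -> hit
32 -> fault, frames {98,35,32}
35 -> hit
32 -> hit
87 -> fault, evict 98, frames {35,32,87}
98 -> fault, evict 87, frames {35,32,98}
35 -> hit
55 -> fault, evict 98, frames {35,32,55}
68 -> fault, evict 55, frames {35,32,68}
32 -> hit
35 -> hit
87 -> fault, evict 68, frames {35,32,87}
32 -> hit
68 -> fault, evict 87, frames {35,32,68}
72 -> fault, evict 68, frames {35,32,72}
32 -> hit
68 -> fault, evict 72, frames {35,32,68}
72 -> fault, evict 68, frames {35,32,72}
68 -> fault, evict 72, frames {35,32,68}

{32, 35, 68}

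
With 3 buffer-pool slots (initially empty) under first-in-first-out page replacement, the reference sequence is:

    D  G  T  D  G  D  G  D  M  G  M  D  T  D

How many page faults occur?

D: miss, frames {D}
G: miss, frames {D,G}
T: miss, frames {D,G,T}
D: hit
G: hit
D: hit
G: hit
D: hit
M: miss, evict D, frames {G,T,M}
G: hit
M: hit
D: miss, evict G, frames {T,M,D}
T: hit
D: hit
Page faults: 5.

5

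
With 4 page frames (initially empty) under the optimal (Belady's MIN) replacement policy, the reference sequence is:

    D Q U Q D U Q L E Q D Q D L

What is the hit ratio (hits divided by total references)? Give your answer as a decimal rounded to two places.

0.64

D: miss, frames (D)
Q: miss, frames (D Q)
U: miss, frames (D Q U)
Q: hit
D: hit
U: hit
Q: hit
L: miss, frames (D Q U L)
E: miss, evict U, frames (D Q L E)
Q: hit
D: hit
Q: hit
D: hit
L: hit
Hits: 9 of 14 references → 9/14 = 0.6429.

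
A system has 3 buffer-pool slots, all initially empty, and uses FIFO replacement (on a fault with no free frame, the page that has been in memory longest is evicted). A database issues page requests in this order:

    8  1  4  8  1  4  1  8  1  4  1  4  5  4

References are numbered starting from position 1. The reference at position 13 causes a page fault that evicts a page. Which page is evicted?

pos 1: 8 → fault, frames [8]
pos 2: 1 → fault, frames [8, 1]
pos 3: 4 → fault, frames [8, 1, 4]
pos 4: 8 → hit
pos 5: 1 → hit
pos 6: 4 → hit
pos 7: 1 → hit
pos 8: 8 → hit
pos 9: 1 → hit
pos 10: 4 → hit
pos 11: 1 → hit
pos 12: 4 → hit
pos 13: 5 → fault, evict 8, frames [1, 4, 5]
At position 13, page 8 is evicted.

8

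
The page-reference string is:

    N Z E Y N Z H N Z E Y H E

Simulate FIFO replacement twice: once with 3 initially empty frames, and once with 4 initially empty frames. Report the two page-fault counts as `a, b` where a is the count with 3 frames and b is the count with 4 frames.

9, 10

3 frames: F F F F F F F . . F F . . → 9 faults.
4 frames: F F F F . . F F F F F F . → 10 faults.
10 > 9: adding a frame increased faults — Belady's anomaly.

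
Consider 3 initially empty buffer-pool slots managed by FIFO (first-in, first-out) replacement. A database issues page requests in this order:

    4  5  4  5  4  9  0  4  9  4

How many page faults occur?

4 → fault, frames (4)
5 → fault, frames (4 5)
4 → hit
5 → hit
4 → hit
9 → fault, frames (4 5 9)
0 → fault, evict 4, frames (5 9 0)
4 → fault, evict 5, frames (9 0 4)
9 → hit
4 → hit
Page faults: 5.

5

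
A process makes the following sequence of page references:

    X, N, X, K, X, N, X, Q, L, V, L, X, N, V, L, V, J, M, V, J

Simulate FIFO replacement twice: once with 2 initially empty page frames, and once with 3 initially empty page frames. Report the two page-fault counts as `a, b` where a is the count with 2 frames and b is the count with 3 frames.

16, 12

2 frames: F F . F F F . F F F . F F F F . F F F F → 16 faults.
3 frames: F F . F . . . F F F . F F . F F F F . . → 12 faults.
12 < 16: adding a frame reduced faults, as is typical.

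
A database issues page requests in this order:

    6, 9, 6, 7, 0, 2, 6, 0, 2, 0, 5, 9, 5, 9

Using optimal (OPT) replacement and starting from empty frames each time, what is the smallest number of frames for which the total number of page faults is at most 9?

f=1: 14 faults
f=2: 8 faults
f=3: 7 faults
f=4: 6 faults
f=5: 6 faults
f=6: 6 faults
Smallest f with faults ≤ 9 is 2.

2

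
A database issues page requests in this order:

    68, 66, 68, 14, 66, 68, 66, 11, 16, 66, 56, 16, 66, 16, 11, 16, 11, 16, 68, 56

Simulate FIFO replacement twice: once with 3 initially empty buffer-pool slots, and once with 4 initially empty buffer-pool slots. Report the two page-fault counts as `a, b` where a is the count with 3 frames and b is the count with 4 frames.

11, 8

3 frames: F F . F . . . F F F F . . . F F . . F F → 11 faults.
4 frames: F F . F . . . F F . F . F . . . . . F . → 8 faults.
8 < 11: adding a frame reduced faults, as is typical.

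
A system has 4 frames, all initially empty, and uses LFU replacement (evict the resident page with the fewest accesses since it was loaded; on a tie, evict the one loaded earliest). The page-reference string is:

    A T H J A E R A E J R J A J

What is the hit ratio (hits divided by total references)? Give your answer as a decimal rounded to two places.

0.57

A → fault, frames [A]
T → fault, frames [A, T]
H → fault, frames [A, T, H]
J → fault, frames [A, T, H, J]
A → hit
E → fault, evict T, frames [A, H, J, E]
R → fault, evict H, frames [A, J, E, R]
A → hit
E → hit
J → hit
R → hit
J → hit
A → hit
J → hit
Hits: 8 of 14 references → 8/14 = 0.5714.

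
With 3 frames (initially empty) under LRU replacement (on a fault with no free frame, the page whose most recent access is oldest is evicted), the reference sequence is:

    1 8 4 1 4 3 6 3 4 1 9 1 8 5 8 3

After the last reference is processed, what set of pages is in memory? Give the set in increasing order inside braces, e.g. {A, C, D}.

1: miss, frames (1)
8: miss, frames (1 8)
4: miss, frames (1 8 4)
1: hit
4: hit
3: miss, evict 8, frames (1 4 3)
6: miss, evict 1, frames (4 3 6)
3: hit
4: hit
1: miss, evict 6, frames (3 4 1)
9: miss, evict 3, frames (4 1 9)
1: hit
8: miss, evict 4, frames (9 1 8)
5: miss, evict 9, frames (1 8 5)
8: hit
3: miss, evict 1, frames (5 8 3)

{3, 5, 8}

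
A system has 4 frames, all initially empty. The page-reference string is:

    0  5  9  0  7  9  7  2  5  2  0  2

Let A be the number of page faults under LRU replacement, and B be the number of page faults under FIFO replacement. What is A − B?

Under LRU: F F F . F . . F F . F . → 7 faults.
Under FIFO: F F F . F . . F . . F . → 6 faults.
A − B = 7 − 6 = 1.

1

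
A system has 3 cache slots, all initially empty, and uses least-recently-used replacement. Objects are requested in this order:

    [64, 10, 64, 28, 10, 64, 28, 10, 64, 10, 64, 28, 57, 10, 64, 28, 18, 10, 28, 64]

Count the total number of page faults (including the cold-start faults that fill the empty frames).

10

64: miss, frames (64)
10: miss, frames (64 10)
64: hit
28: miss, frames (10 64 28)
10: hit
64: hit
28: hit
10: hit
64: hit
10: hit
64: hit
28: hit
57: miss, evict 10, frames (64 28 57)
10: miss, evict 64, frames (28 57 10)
64: miss, evict 28, frames (57 10 64)
28: miss, evict 57, frames (10 64 28)
18: miss, evict 10, frames (64 28 18)
10: miss, evict 64, frames (28 18 10)
28: hit
64: miss, evict 18, frames (10 28 64)
Page faults: 10.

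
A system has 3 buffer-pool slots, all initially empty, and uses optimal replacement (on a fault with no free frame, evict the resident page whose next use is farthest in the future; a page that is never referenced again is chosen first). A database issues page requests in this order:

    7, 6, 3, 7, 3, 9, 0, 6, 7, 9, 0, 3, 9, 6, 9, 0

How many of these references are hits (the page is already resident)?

7: fault, frames (7)
6: fault, frames (7 6)
3: fault, frames (7 6 3)
7: hit
3: hit
9: fault, evict 3, frames (7 6 9)
0: fault, evict 9, frames (7 6 0)
6: hit
7: hit
9: fault, evict 7, frames (6 0 9)
0: hit
3: fault, evict 0, frames (6 9 3)
9: hit
6: hit
9: hit
0: fault, evict 3, frames (6 9 0)
Hits: 8.

8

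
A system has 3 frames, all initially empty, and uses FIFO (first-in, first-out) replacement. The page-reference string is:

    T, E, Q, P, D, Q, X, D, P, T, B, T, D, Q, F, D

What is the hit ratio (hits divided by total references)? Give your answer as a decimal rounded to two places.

T -> miss, frames (T)
E -> miss, frames (T E)
Q -> miss, frames (T E Q)
P -> miss, evict T, frames (E Q P)
D -> miss, evict E, frames (Q P D)
Q -> hit
X -> miss, evict Q, frames (P D X)
D -> hit
P -> hit
T -> miss, evict P, frames (D X T)
B -> miss, evict D, frames (X T B)
T -> hit
D -> miss, evict X, frames (T B D)
Q -> miss, evict T, frames (B D Q)
F -> miss, evict B, frames (D Q F)
D -> hit
Hits: 5 of 16 references → 5/16 = 0.3125.

0.31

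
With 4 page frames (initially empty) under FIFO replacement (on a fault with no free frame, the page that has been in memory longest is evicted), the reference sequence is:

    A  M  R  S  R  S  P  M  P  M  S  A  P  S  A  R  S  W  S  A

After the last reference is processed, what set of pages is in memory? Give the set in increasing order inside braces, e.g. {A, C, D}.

A -> miss, frames {A}
M -> miss, frames {A,M}
R -> miss, frames {A,M,R}
S -> miss, frames {A,M,R,S}
R -> hit
S -> hit
P -> miss, evict A, frames {M,R,S,P}
M -> hit
P -> hit
M -> hit
S -> hit
A -> miss, evict M, frames {R,S,P,A}
P -> hit
S -> hit
A -> hit
R -> hit
S -> hit
W -> miss, evict R, frames {S,P,A,W}
S -> hit
A -> hit

{A, P, S, W}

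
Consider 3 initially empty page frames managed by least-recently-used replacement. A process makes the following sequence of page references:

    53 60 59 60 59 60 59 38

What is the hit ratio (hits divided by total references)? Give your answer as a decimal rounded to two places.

0.50

53 -> miss, frames [53]
60 -> miss, frames [53, 60]
59 -> miss, frames [53, 60, 59]
60 -> hit
59 -> hit
60 -> hit
59 -> hit
38 -> miss, evict 53, frames [60, 59, 38]
Hits: 4 of 8 references → 4/8 = 0.5000.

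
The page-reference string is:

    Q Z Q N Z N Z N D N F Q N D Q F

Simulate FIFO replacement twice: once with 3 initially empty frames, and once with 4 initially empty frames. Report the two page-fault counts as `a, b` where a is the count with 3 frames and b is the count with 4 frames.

3 frames: F F . F . . . . F . F F F F . F → 9 faults.
4 frames: F F . F . . . . F . F F . . . . → 6 faults.
6 < 9: adding a frame reduced faults, as is typical.

9, 6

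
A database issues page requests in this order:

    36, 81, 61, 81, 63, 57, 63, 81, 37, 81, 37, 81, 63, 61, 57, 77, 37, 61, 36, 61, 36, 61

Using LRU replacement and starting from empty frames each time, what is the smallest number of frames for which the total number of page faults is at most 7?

7

f=1: 22 faults
f=2: 14 faults
f=3: 12 faults
f=4: 11 faults
f=5: 9 faults
f=6: 8 faults
f=7: 7 faults
Smallest f with faults ≤ 7 is 7.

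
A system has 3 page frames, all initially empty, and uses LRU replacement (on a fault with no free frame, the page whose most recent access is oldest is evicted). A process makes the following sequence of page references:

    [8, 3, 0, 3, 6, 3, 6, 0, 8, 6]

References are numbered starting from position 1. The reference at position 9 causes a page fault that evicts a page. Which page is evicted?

pos 1: 8 -> fault, frames (8)
pos 2: 3 -> fault, frames (8 3)
pos 3: 0 -> fault, frames (8 3 0)
pos 4: 3 -> hit
pos 5: 6 -> fault, evict 8, frames (0 3 6)
pos 6: 3 -> hit
pos 7: 6 -> hit
pos 8: 0 -> hit
pos 9: 8 -> fault, evict 3, frames (6 0 8)
At position 9, page 3 is evicted.

3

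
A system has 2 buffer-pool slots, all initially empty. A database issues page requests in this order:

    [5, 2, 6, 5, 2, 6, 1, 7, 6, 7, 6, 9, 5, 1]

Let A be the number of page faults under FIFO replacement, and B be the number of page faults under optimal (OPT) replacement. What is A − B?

3

Under FIFO: F F F F F F F F F . . F F F → 12 faults.
Under OPT: F F F . F . F F . . . F F F → 9 faults.
A − B = 12 − 9 = 3.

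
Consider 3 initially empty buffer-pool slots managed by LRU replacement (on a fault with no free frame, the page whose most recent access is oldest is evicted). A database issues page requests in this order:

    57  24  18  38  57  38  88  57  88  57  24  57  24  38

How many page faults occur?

8

57 → fault, frames [57]
24 → fault, frames [57, 24]
18 → fault, frames [57, 24, 18]
38 → fault, evict 57, frames [24, 18, 38]
57 → fault, evict 24, frames [18, 38, 57]
38 → hit
88 → fault, evict 18, frames [57, 38, 88]
57 → hit
88 → hit
57 → hit
24 → fault, evict 38, frames [88, 57, 24]
57 → hit
24 → hit
38 → fault, evict 88, frames [57, 24, 38]
Page faults: 8.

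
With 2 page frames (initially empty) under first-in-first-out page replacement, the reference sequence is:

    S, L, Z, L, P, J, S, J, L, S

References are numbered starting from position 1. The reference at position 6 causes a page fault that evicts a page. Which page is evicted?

pos 1: S -> fault, frames [S]
pos 2: L -> fault, frames [S, L]
pos 3: Z -> fault, evict S, frames [L, Z]
pos 4: L -> hit
pos 5: P -> fault, evict L, frames [Z, P]
pos 6: J -> fault, evict Z, frames [P, J]
At position 6, page Z is evicted.

Z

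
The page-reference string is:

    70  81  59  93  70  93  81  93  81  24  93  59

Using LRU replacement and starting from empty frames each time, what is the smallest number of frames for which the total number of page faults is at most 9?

2

f=1: 12 faults
f=2: 9 faults
f=3: 8 faults
f=4: 6 faults
f=5: 5 faults
Smallest f with faults ≤ 9 is 2.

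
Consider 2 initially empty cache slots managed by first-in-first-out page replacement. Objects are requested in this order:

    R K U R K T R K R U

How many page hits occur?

R: fault, frames {R}
K: fault, frames {R,K}
U: fault, evict R, frames {K,U}
R: fault, evict K, frames {U,R}
K: fault, evict U, frames {R,K}
T: fault, evict R, frames {K,T}
R: fault, evict K, frames {T,R}
K: fault, evict T, frames {R,K}
R: hit
U: fault, evict R, frames {K,U}
Hits: 1.

1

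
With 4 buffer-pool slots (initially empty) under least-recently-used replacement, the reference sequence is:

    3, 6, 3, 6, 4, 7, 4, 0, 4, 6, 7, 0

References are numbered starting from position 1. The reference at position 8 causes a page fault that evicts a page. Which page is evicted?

3

pos 1: 3 -> fault, frames [3]
pos 2: 6 -> fault, frames [3, 6]
pos 3: 3 -> hit
pos 4: 6 -> hit
pos 5: 4 -> fault, frames [3, 6, 4]
pos 6: 7 -> fault, frames [3, 6, 4, 7]
pos 7: 4 -> hit
pos 8: 0 -> fault, evict 3, frames [6, 7, 4, 0]
At position 8, page 3 is evicted.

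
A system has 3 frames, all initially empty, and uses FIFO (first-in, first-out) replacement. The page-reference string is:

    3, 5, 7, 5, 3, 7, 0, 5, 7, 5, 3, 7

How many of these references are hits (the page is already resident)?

7

3 -> miss, frames [3]
5 -> miss, frames [3, 5]
7 -> miss, frames [3, 5, 7]
5 -> hit
3 -> hit
7 -> hit
0 -> miss, evict 3, frames [5, 7, 0]
5 -> hit
7 -> hit
5 -> hit
3 -> miss, evict 5, frames [7, 0, 3]
7 -> hit
Hits: 7.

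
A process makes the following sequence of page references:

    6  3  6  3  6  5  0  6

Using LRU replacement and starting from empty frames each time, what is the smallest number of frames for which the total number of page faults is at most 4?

f=1: 8 faults
f=2: 5 faults
f=3: 4 faults
f=4: 4 faults
Smallest f with faults ≤ 4 is 3.

3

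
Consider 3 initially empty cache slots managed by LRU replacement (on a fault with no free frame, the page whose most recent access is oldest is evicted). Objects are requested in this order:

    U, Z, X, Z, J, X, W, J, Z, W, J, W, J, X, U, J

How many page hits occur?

U → miss, frames (U)
Z → miss, frames (U Z)
X → miss, frames (U Z X)
Z → hit
J → miss, evict U, frames (X Z J)
X → hit
W → miss, evict Z, frames (J X W)
J → hit
Z → miss, evict X, frames (W J Z)
W → hit
J → hit
W → hit
J → hit
X → miss, evict Z, frames (W J X)
U → miss, evict W, frames (J X U)
J → hit
Hits: 8.

8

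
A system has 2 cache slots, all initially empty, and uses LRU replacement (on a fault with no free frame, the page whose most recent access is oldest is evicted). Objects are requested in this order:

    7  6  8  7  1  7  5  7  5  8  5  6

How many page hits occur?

7: miss, frames (7)
6: miss, frames (7 6)
8: miss, evict 7, frames (6 8)
7: miss, evict 6, frames (8 7)
1: miss, evict 8, frames (7 1)
7: hit
5: miss, evict 1, frames (7 5)
7: hit
5: hit
8: miss, evict 7, frames (5 8)
5: hit
6: miss, evict 8, frames (5 6)
Hits: 4.

4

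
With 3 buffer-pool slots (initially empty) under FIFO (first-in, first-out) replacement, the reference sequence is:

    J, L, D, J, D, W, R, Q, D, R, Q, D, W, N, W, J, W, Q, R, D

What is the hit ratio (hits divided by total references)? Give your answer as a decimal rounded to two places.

J -> miss, frames [J]
L -> miss, frames [J, L]
D -> miss, frames [J, L, D]
J -> hit
D -> hit
W -> miss, evict J, frames [L, D, W]
R -> miss, evict L, frames [D, W, R]
Q -> miss, evict D, frames [W, R, Q]
D -> miss, evict W, frames [R, Q, D]
R -> hit
Q -> hit
D -> hit
W -> miss, evict R, frames [Q, D, W]
N -> miss, evict Q, frames [D, W, N]
W -> hit
J -> miss, evict D, frames [W, N, J]
W -> hit
Q -> miss, evict W, frames [N, J, Q]
R -> miss, evict N, frames [J, Q, R]
D -> miss, evict J, frames [Q, R, D]
Hits: 7 of 20 references → 7/20 = 0.3500.

0.35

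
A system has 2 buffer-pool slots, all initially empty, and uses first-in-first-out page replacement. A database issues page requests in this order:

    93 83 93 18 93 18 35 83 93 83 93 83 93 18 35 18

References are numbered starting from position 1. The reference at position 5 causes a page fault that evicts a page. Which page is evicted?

83

pos 1: 93 → miss, frames (93)
pos 2: 83 → miss, frames (93 83)
pos 3: 93 → hit
pos 4: 18 → miss, evict 93, frames (83 18)
pos 5: 93 → miss, evict 83, frames (18 93)
At position 5, page 83 is evicted.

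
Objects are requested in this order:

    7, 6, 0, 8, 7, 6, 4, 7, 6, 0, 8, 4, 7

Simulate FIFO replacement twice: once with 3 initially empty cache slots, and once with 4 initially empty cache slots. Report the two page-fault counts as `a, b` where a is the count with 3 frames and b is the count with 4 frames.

10, 11

3 frames: F F F F F F F . . F F . F → 10 faults.
4 frames: F F F F . . F F F F F F F → 11 faults.
11 > 10: adding a frame increased faults — Belady's anomaly.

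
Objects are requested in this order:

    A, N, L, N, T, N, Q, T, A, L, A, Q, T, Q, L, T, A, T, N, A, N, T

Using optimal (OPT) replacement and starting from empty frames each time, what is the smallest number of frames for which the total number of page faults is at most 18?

2

f=1: 22 faults
f=2: 13 faults
f=3: 9 faults
f=4: 6 faults
f=5: 5 faults
Smallest f with faults ≤ 18 is 2.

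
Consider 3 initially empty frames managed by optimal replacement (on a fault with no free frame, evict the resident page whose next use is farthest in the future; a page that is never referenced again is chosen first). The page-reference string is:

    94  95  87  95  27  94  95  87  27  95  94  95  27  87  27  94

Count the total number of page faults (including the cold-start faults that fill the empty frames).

7

94 -> fault, frames [94]
95 -> fault, frames [94, 95]
87 -> fault, frames [94, 95, 87]
95 -> hit
27 -> fault, evict 87, frames [94, 95, 27]
94 -> hit
95 -> hit
87 -> fault, evict 94, frames [95, 27, 87]
27 -> hit
95 -> hit
94 -> fault, evict 87, frames [95, 27, 94]
95 -> hit
27 -> hit
87 -> fault, evict 95, frames [27, 94, 87]
27 -> hit
94 -> hit
Page faults: 7.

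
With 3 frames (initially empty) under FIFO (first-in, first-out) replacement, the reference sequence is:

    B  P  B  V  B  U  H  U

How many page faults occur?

B -> fault, frames (B)
P -> fault, frames (B P)
B -> hit
V -> fault, frames (B P V)
B -> hit
U -> fault, evict B, frames (P V U)
H -> fault, evict P, frames (V U H)
U -> hit
Page faults: 5.

5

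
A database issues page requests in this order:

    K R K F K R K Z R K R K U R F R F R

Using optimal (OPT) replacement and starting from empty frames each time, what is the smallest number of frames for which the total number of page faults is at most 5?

f=1: 18 faults
f=2: 8 faults
f=3: 6 faults
f=4: 5 faults
f=5: 5 faults
Smallest f with faults ≤ 5 is 4.

4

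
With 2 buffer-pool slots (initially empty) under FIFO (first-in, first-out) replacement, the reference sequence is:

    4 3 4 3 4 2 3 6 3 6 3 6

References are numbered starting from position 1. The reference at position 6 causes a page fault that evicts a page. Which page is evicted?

pos 1: 4 → miss, frames {4}
pos 2: 3 → miss, frames {4,3}
pos 3: 4 → hit
pos 4: 3 → hit
pos 5: 4 → hit
pos 6: 2 → miss, evict 4, frames {3,2}
At position 6, page 4 is evicted.

4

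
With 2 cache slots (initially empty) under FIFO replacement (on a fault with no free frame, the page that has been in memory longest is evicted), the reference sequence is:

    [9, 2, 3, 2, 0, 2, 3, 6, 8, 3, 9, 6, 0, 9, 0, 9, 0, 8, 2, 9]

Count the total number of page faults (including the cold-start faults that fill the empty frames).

9 -> fault, frames {9}
2 -> fault, frames {9,2}
3 -> fault, evict 9, frames {2,3}
2 -> hit
0 -> fault, evict 2, frames {3,0}
2 -> fault, evict 3, frames {0,2}
3 -> fault, evict 0, frames {2,3}
6 -> fault, evict 2, frames {3,6}
8 -> fault, evict 3, frames {6,8}
3 -> fault, evict 6, frames {8,3}
9 -> fault, evict 8, frames {3,9}
6 -> fault, evict 3, frames {9,6}
0 -> fault, evict 9, frames {6,0}
9 -> fault, evict 6, frames {0,9}
0 -> hit
9 -> hit
0 -> hit
8 -> fault, evict 0, frames {9,8}
2 -> fault, evict 9, frames {8,2}
9 -> fault, evict 8, frames {2,9}
Page faults: 16.

16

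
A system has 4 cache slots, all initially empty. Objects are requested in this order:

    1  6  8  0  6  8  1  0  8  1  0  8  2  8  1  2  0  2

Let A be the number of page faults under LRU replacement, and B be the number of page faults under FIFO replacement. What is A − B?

Under LRU: F F F F . . . . . . . . F . . . . . → 5 faults.
Under FIFO: F F F F . . . . . . . . F . F . . . → 6 faults.
A − B = 5 − 6 = -1.

-1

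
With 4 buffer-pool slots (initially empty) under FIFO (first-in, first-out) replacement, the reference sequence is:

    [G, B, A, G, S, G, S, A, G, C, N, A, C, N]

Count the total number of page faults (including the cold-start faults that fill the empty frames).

6

G → fault, frames {G}
B → fault, frames {G,B}
A → fault, frames {G,B,A}
G → hit
S → fault, frames {G,B,A,S}
G → hit
S → hit
A → hit
G → hit
C → fault, evict G, frames {B,A,S,C}
N → fault, evict B, frames {A,S,C,N}
A → hit
C → hit
N → hit
Page faults: 6.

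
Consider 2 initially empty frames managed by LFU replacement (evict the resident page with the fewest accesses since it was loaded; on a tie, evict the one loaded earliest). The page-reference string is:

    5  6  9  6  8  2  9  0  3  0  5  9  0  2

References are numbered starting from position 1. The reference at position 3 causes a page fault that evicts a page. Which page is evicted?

5

pos 1: 5: fault, frames {5}
pos 2: 6: fault, frames {5,6}
pos 3: 9: fault, evict 5, frames {6,9}
At position 3, page 5 is evicted.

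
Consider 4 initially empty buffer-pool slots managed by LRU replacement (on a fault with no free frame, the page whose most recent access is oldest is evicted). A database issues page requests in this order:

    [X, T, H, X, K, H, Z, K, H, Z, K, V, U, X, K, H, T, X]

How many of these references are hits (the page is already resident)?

8

X → fault, frames (X)
T → fault, frames (X T)
H → fault, frames (X T H)
X → hit
K → fault, frames (T H X K)
H → hit
Z → fault, evict T, frames (X K H Z)
K → hit
H → hit
Z → hit
K → hit
V → fault, evict X, frames (H Z K V)
U → fault, evict H, frames (Z K V U)
X → fault, evict Z, frames (K V U X)
K → hit
H → fault, evict V, frames (U X K H)
T → fault, evict U, frames (X K H T)
X → hit
Hits: 8.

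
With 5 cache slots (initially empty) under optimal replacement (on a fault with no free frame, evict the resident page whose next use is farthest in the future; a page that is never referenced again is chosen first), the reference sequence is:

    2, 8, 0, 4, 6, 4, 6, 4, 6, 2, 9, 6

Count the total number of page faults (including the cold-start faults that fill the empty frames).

6

2: fault, frames {2}
8: fault, frames {2,8}
0: fault, frames {2,8,0}
4: fault, frames {2,8,0,4}
6: fault, frames {2,8,0,4,6}
4: hit
6: hit
4: hit
6: hit
2: hit
9: fault, evict 4, frames {2,8,0,6,9}
6: hit
Page faults: 6.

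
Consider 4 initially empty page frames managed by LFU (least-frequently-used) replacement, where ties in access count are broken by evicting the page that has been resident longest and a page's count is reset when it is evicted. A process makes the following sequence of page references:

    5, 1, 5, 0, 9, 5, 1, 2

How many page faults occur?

5

5 → miss, frames (5)
1 → miss, frames (5 1)
5 → hit
0 → miss, frames (5 1 0)
9 → miss, frames (5 1 0 9)
5 → hit
1 → hit
2 → miss, evict 0, frames (5 1 9 2)
Page faults: 5.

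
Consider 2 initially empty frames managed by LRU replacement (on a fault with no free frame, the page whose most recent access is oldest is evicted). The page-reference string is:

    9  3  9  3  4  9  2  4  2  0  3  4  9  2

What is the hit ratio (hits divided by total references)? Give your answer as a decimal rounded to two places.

0.21

9 → miss, frames {9}
3 → miss, frames {9,3}
9 → hit
3 → hit
4 → miss, evict 9, frames {3,4}
9 → miss, evict 3, frames {4,9}
2 → miss, evict 4, frames {9,2}
4 → miss, evict 9, frames {2,4}
2 → hit
0 → miss, evict 4, frames {2,0}
3 → miss, evict 2, frames {0,3}
4 → miss, evict 0, frames {3,4}
9 → miss, evict 3, frames {4,9}
2 → miss, evict 4, frames {9,2}
Hits: 3 of 14 references → 3/14 = 0.2143.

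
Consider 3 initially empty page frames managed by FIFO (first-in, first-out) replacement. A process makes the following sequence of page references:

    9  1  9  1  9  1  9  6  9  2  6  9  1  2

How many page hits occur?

9 → miss, frames {9}
1 → miss, frames {9,1}
9 → hit
1 → hit
9 → hit
1 → hit
9 → hit
6 → miss, frames {9,1,6}
9 → hit
2 → miss, evict 9, frames {1,6,2}
6 → hit
9 → miss, evict 1, frames {6,2,9}
1 → miss, evict 6, frames {2,9,1}
2 → hit
Hits: 8.

8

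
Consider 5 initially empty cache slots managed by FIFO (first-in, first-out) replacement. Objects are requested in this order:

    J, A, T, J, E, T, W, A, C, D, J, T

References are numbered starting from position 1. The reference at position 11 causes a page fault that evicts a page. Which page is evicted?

pos 1: J -> fault, frames {J}
pos 2: A -> fault, frames {J,A}
pos 3: T -> fault, frames {J,A,T}
pos 4: J -> hit
pos 5: E -> fault, frames {J,A,T,E}
pos 6: T -> hit
pos 7: W -> fault, frames {J,A,T,E,W}
pos 8: A -> hit
pos 9: C -> fault, evict J, frames {A,T,E,W,C}
pos 10: D -> fault, evict A, frames {T,E,W,C,D}
pos 11: J -> fault, evict T, frames {E,W,C,D,J}
At position 11, page T is evicted.

T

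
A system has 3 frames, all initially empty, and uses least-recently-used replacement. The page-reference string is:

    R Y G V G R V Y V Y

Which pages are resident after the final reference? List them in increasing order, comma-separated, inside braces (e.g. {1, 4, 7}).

R -> fault, frames {R}
Y -> fault, frames {R,Y}
G -> fault, frames {R,Y,G}
V -> fault, evict R, frames {Y,G,V}
G -> hit
R -> fault, evict Y, frames {V,G,R}
V -> hit
Y -> fault, evict G, frames {R,V,Y}
V -> hit
Y -> hit

{R, V, Y}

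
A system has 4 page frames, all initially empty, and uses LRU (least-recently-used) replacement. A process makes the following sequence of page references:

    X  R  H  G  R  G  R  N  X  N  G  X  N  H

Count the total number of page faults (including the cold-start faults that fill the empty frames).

X -> miss, frames (X)
R -> miss, frames (X R)
H -> miss, frames (X R H)
G -> miss, frames (X R H G)
R -> hit
G -> hit
R -> hit
N -> miss, evict X, frames (H G R N)
X -> miss, evict H, frames (G R N X)
N -> hit
G -> hit
X -> hit
N -> hit
H -> miss, evict R, frames (G X N H)
Page faults: 7.

7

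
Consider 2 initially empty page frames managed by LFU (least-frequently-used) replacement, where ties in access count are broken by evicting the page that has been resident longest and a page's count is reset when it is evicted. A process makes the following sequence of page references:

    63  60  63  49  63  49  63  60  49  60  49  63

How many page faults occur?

7

63 → miss, frames [63]
60 → miss, frames [63, 60]
63 → hit
49 → miss, evict 60, frames [63, 49]
63 → hit
49 → hit
63 → hit
60 → miss, evict 49, frames [63, 60]
49 → miss, evict 60, frames [63, 49]
60 → miss, evict 49, frames [63, 60]
49 → miss, evict 60, frames [63, 49]
63 → hit
Page faults: 7.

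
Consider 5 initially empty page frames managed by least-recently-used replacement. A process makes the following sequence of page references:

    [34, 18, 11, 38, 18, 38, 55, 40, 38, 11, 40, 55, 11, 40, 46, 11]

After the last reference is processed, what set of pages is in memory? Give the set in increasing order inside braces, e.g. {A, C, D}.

34: fault, frames (34)
18: fault, frames (34 18)
11: fault, frames (34 18 11)
38: fault, frames (34 18 11 38)
18: hit
38: hit
55: fault, frames (34 11 18 38 55)
40: fault, evict 34, frames (11 18 38 55 40)
38: hit
11: hit
40: hit
55: hit
11: hit
40: hit
46: fault, evict 18, frames (38 55 11 40 46)
11: hit

{11, 38, 40, 46, 55}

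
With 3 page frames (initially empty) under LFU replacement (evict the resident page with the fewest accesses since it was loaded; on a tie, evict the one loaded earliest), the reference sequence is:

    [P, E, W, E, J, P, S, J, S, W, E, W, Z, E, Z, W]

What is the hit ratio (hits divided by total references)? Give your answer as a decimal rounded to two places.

P: miss, frames {P}
E: miss, frames {P,E}
W: miss, frames {P,E,W}
E: hit
J: miss, evict P, frames {E,W,J}
P: miss, evict W, frames {E,J,P}
S: miss, evict J, frames {E,P,S}
J: miss, evict P, frames {E,S,J}
S: hit
W: miss, evict J, frames {E,S,W}
E: hit
W: hit
Z: miss, evict S, frames {E,W,Z}
E: hit
Z: hit
W: hit
Hits: 7 of 16 references → 7/16 = 0.4375.

0.44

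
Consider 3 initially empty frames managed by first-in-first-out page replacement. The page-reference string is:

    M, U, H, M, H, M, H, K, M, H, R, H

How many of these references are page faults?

M: fault, frames (M)
U: fault, frames (M U)
H: fault, frames (M U H)
M: hit
H: hit
M: hit
H: hit
K: fault, evict M, frames (U H K)
M: fault, evict U, frames (H K M)
H: hit
R: fault, evict H, frames (K M R)
H: fault, evict K, frames (M R H)
Page faults: 7.

7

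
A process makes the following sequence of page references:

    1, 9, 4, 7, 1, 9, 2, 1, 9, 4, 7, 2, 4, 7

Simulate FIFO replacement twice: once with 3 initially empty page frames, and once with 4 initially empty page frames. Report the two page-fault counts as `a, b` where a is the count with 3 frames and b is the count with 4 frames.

3 frames: F F F F F F F . . F F . . . → 9 faults.
4 frames: F F F F . . F F F F F F . . → 10 faults.
10 > 9: adding a frame increased faults — Belady's anomaly.

9, 10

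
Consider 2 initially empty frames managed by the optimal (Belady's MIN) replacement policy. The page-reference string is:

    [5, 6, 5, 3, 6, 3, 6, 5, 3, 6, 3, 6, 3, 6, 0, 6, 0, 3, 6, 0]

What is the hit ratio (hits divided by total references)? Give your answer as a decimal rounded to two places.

0.60

5 → miss, frames [5]
6 → miss, frames [5, 6]
5 → hit
3 → miss, evict 5, frames [6, 3]
6 → hit
3 → hit
6 → hit
5 → miss, evict 6, frames [3, 5]
3 → hit
6 → miss, evict 5, frames [3, 6]
3 → hit
6 → hit
3 → hit
6 → hit
0 → miss, evict 3, frames [6, 0]
6 → hit
0 → hit
3 → miss, evict 0, frames [6, 3]
6 → hit
0 → miss, evict 3, frames [6, 0]
Hits: 12 of 20 references → 12/20 = 0.6000.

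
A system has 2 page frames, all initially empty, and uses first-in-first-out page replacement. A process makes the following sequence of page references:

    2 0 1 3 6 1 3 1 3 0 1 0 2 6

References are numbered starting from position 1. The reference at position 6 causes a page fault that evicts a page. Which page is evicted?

pos 1: 2 -> fault, frames [2]
pos 2: 0 -> fault, frames [2, 0]
pos 3: 1 -> fault, evict 2, frames [0, 1]
pos 4: 3 -> fault, evict 0, frames [1, 3]
pos 5: 6 -> fault, evict 1, frames [3, 6]
pos 6: 1 -> fault, evict 3, frames [6, 1]
At position 6, page 3 is evicted.

3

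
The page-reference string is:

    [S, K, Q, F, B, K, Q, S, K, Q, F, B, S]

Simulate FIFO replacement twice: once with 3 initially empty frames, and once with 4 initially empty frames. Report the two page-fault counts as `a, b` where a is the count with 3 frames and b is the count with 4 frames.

3 frames: F F F F F F F F . . F F . → 10 faults.
4 frames: F F F F F . . F F F F F F → 11 faults.
11 > 10: adding a frame increased faults — Belady's anomaly.

10, 11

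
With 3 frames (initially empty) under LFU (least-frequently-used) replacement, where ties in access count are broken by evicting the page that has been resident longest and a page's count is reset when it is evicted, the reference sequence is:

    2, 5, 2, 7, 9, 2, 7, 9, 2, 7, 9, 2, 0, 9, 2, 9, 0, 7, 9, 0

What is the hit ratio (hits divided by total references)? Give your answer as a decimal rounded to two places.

2: miss, frames [2]
5: miss, frames [2, 5]
2: hit
7: miss, frames [2, 5, 7]
9: miss, evict 5, frames [2, 7, 9]
2: hit
7: hit
9: hit
2: hit
7: hit
9: hit
2: hit
0: miss, evict 7, frames [2, 9, 0]
9: hit
2: hit
9: hit
0: hit
7: miss, evict 0, frames [2, 9, 7]
9: hit
0: miss, evict 7, frames [2, 9, 0]
Hits: 13 of 20 references → 13/20 = 0.6500.

0.65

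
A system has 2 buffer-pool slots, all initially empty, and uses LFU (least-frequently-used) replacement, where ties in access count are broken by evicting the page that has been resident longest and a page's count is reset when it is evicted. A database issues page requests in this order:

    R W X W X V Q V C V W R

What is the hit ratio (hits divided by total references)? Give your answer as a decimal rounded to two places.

R: miss, frames [R]
W: miss, frames [R, W]
X: miss, evict R, frames [W, X]
W: hit
X: hit
V: miss, evict W, frames [X, V]
Q: miss, evict V, frames [X, Q]
V: miss, evict Q, frames [X, V]
C: miss, evict V, frames [X, C]
V: miss, evict C, frames [X, V]
W: miss, evict V, frames [X, W]
R: miss, evict W, frames [X, R]
Hits: 2 of 12 references → 2/12 = 0.1667.

0.17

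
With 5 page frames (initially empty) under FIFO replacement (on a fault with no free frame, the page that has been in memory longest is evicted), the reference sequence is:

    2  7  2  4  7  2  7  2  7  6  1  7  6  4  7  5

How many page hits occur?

2: miss, frames (2)
7: miss, frames (2 7)
2: hit
4: miss, frames (2 7 4)
7: hit
2: hit
7: hit
2: hit
7: hit
6: miss, frames (2 7 4 6)
1: miss, frames (2 7 4 6 1)
7: hit
6: hit
4: hit
7: hit
5: miss, evict 2, frames (7 4 6 1 5)
Hits: 10.

10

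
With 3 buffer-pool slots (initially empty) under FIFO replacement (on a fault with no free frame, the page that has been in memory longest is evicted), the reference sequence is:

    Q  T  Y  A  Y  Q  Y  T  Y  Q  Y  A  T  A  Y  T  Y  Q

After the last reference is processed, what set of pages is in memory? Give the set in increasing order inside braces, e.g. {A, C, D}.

Q: fault, frames (Q)
T: fault, frames (Q T)
Y: fault, frames (Q T Y)
A: fault, evict Q, frames (T Y A)
Y: hit
Q: fault, evict T, frames (Y A Q)
Y: hit
T: fault, evict Y, frames (A Q T)
Y: fault, evict A, frames (Q T Y)
Q: hit
Y: hit
A: fault, evict Q, frames (T Y A)
T: hit
A: hit
Y: hit
T: hit
Y: hit
Q: fault, evict T, frames (Y A Q)

{A, Q, Y}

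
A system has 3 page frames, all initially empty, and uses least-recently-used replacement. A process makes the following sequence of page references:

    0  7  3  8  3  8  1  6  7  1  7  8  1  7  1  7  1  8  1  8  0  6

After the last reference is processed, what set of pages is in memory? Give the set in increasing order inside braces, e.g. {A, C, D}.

{0, 6, 8}

0 -> miss, frames [0]
7 -> miss, frames [0, 7]
3 -> miss, frames [0, 7, 3]
8 -> miss, evict 0, frames [7, 3, 8]
3 -> hit
8 -> hit
1 -> miss, evict 7, frames [3, 8, 1]
6 -> miss, evict 3, frames [8, 1, 6]
7 -> miss, evict 8, frames [1, 6, 7]
1 -> hit
7 -> hit
8 -> miss, evict 6, frames [1, 7, 8]
1 -> hit
7 -> hit
1 -> hit
7 -> hit
1 -> hit
8 -> hit
1 -> hit
8 -> hit
0 -> miss, evict 7, frames [1, 8, 0]
6 -> miss, evict 1, frames [8, 0, 6]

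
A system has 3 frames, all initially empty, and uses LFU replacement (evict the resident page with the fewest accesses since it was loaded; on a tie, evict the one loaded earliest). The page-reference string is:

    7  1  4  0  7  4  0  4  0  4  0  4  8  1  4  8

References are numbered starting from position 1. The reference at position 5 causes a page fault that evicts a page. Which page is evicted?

1

pos 1: 7 → fault, frames {7}
pos 2: 1 → fault, frames {7,1}
pos 3: 4 → fault, frames {7,1,4}
pos 4: 0 → fault, evict 7, frames {1,4,0}
pos 5: 7 → fault, evict 1, frames {4,0,7}
At position 5, page 1 is evicted.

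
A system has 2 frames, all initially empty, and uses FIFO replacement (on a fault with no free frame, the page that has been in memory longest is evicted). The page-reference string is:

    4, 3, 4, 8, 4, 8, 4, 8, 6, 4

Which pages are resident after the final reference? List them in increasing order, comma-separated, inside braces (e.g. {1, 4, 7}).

{4, 6}

4 → fault, frames (4)
3 → fault, frames (4 3)
4 → hit
8 → fault, evict 4, frames (3 8)
4 → fault, evict 3, frames (8 4)
8 → hit
4 → hit
8 → hit
6 → fault, evict 8, frames (4 6)
4 → hit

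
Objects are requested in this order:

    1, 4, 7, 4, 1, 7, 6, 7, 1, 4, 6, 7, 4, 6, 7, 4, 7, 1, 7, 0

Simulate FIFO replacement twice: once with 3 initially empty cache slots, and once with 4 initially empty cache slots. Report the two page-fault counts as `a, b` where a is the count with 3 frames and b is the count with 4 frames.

10, 5

3 frames: F F F . . . F . F F . F . F . . . F . F → 10 faults.
4 frames: F F F . . . F . . . . . . . . . . . . F → 5 faults.
5 < 10: adding a frame reduced faults, as is typical.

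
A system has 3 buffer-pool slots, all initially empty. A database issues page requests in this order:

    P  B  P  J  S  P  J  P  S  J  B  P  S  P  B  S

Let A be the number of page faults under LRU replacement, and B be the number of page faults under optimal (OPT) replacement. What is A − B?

Under LRU: F F . F F . . . . . F F F . . . → 7 faults.
Under OPT: F F . F F . . . . . F . . . . . → 5 faults.
A − B = 7 − 5 = 2.

2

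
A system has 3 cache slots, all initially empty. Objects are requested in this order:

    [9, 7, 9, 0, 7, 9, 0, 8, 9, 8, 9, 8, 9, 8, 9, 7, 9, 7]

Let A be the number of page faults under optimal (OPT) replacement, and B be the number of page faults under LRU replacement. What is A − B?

-1

Under OPT: F F . F . . . F . . . . . . . . . . → 4 faults.
Under LRU: F F . F . . . F . . . . . . . F . . → 5 faults.
A − B = 4 − 5 = -1.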